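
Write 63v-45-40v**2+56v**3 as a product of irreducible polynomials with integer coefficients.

(7v-5)(8v**2+9)

Group as (56v**3+63v) + (-40v**2-45) = 7v(8v**2+9) - 5(8v**2+9).
Both groups share the factor (8v**2+9).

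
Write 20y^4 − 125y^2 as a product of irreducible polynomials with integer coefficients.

Pull out the common factor 5y^2; 4y^2 − 25 is a difference of squares.

5y^2(2y + 5)(2y − 5)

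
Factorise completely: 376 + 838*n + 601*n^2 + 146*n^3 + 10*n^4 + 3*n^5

Among the possible rational roots, n = -1 is a root, so (n + 1) is a factor; dividing leaves 3*n^4 + 7*n^3 + 139*n^2 + 462*n + 376.
Continuing, n = -4/3 is a root, so (3*n + 4) is a factor; dividing leaves n^3 + n^2 + 45*n + 94.
Then n = -2 is a root, giving the factor (n + 2) and quotient n^2 - n + 47.
The quadratic n^2 - n + 47 has discriminant -187 < 0 and is irreducible over ℤ.

(3*n + 4)*(n + 1)*(n + 2)*(n^2 - n + 47)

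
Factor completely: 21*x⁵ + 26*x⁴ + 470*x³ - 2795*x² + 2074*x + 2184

Among the possible rational roots, x = 7/3 is a root, so (3*x - 7) divides it; the quotient is 7*x⁴ + 25*x³ + 215*x² - 430*x - 312.
Next, x = 2 is a root, so (x - 2) is a factor; dividing leaves 7*x³ + 39*x² + 293*x + 156.
Next, x = -4/7 is a root, so (7*x + 4) is a factor; dividing leaves x² + 5*x + 39.
The quadratic x² + 5*x + 39 has discriminant -131 < 0 and is irreducible over ℤ.

(3*x - 7)*(7*x + 4)*(x - 2)*(x² + 5*x + 39)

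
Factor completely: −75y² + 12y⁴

Pull out the common factor 3y²; 4y² − 25 is a difference of squares.

3y²(2y + 5)(2y − 5)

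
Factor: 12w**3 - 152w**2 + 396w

4w(3w - 11)(w - 9)

Pull out the common factor 4w, then factor the remaining trinomial.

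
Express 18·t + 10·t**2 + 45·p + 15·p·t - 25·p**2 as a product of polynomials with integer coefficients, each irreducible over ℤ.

-(5·p + 2·t)·(5·p - 5·t - 9)

Group: -5·p·(5·p - 5·t - 9) - 2·t·(5·p - 5·t - 9); both groups contain (5·p - 5·t - 9).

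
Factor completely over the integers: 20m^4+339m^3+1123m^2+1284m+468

(4m+3)(5m+6)(m+13)(m+2)

By the rational root theorem, m = -6/5 is a root, giving the factor (5m+6) and quotient 4m^3+63m^2+149m+78.
Next, m = -2 is a root, so (m+2) divides it; the quotient is 4m^2+55m+39.
The remaining quadratic factors as (4m+3)(m+13).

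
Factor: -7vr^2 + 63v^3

7v(3v - r)(3v + r)

Pull out the common factor 7v; 9v^2 - r^2 is a difference of squares.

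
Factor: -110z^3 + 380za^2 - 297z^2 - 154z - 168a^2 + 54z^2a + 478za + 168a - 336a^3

Group: 11z(-10z^2 - 6za - 27z + 28a^2 + 14a - 14) - 12a(-10z^2 - 6za - 27z + 28a^2 + 14a - 14); both groups contain (-10z^2 - 6za - 27z + 28a^2 + 14a - 14), so (11z - 12a) is a factor with cofactor -10z^2 - 6za - 27z + 28a^2 + 14a - 14.
The cofactor groups again: -10z^2 - 6za - 27z + 28a^2 + 14a - 14 = -z(10z - 14a + 7) + (-2a - 2)(10z - 14a + 7); both groups contain (10z - 14a + 7), giving -(z + 2a + 2)(10z - 14a + 7).

-(11z - 12a)(10z - 14a + 7)(z + 2a + 2)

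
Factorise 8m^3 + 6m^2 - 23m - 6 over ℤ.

(2m - 3)(4m + 1)(m + 2)

Among the possible rational roots, m = -1/4 is a root, giving the factor (4m + 1) and quotient 2m^2 + m - 6.
The remaining quadratic factors as (m + 2)(2m - 3).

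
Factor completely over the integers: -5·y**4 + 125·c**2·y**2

5·y**2·(5·c + y)·(5·c - y)

Factor out 5·y**2, leaving 25·c**2 - y**2, which is a difference of two squares.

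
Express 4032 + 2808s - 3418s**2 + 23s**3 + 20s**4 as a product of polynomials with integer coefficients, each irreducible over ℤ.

(4s + 3)(5s - 8)(s + 14)(s - 12)

Testing divisors of the constant over divisors of the leading coefficient, s = -3/4 is a root, so (4s + 3) divides it; the quotient is 5s**3 + 2s**2 - 856s + 1344.
Continuing, s = -14 is a root, so (s + 14) is a factor; dividing leaves 5s**2 - 68s + 96.
The remaining quadratic factors as (5s - 8)(s - 12).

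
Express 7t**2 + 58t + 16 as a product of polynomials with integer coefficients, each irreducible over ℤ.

(7t + 2)(t + 8)

Need a pair with product 7·16 = 112 and sum 58: that's 2 and 56.
Split the middle term: 7t**2 + 2t + 56t + 16 = t(7t + 2) + 8(7t + 2).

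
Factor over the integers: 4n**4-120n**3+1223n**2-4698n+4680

Testing divisors of the constant over divisors of the leading coefficient, n = 13/2 is a root, so (2n-13) divides it; the quotient is 2n**3-47n**2+306n-360.
Continuing, n = 12 is a root, so (n-12) divides it; the quotient is 2n**2-23n+30.
The remaining quadratic factors as (2n-3)(n-10).

(2n-13)(2n-3)(n-10)(n-12)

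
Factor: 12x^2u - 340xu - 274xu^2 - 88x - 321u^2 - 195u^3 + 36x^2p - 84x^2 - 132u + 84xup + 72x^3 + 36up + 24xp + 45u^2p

Group: 6x(12x^2 + 28xu + 8x + 15u^2 + 12u) + (-13u + 3p - 11)(12x^2 + 28xu + 8x + 15u^2 + 12u); both groups contain (12x^2 + 28xu + 8x + 15u^2 + 12u), so (6x - 13u + 3p - 11) is a factor with cofactor 12x^2 + 28xu + 8x + 15u^2 + 12u.
The cofactor groups again: 12x^2 + 28xu + 8x + 15u^2 + 12u = 6x(2x + 3u) + (5u + 4)(2x + 3u); both groups contain (2x + 3u), giving (6x + 5u + 4)(2x + 3u).

(6x - 13u + 3p - 11)(2x + 3u)(6x + 5u + 4)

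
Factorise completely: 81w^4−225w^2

9w^2(3w+5)(3w−5)

Factor out 9w^2, leaving 9w^2−25, which is a difference of two squares.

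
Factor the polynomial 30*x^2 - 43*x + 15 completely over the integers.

Need a pair with product 30·15 = 450 and sum -43: that's -18 and -25.
Split the middle term: 30*x^2 - 18*x - 25*x + 15 = 6*x*(5*x - 3) - 5*(5*x - 3).

(5*x - 3)*(6*x - 5)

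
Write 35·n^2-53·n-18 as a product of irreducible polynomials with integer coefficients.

(5·n-9)·(7·n+2)

Need a pair with product 35·(-18) = -630 and sum -53: that's 10 and -63.
Split the middle term: 35·n^2+10·n - 63·n-18 = 5·n·(7·n+2) - 9·(7·n+2).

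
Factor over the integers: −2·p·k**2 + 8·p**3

2·p·(2·p − k)·(2·p + k)

Factor out 2·p, leaving 4·p**2 − k**2, which is a difference of two squares.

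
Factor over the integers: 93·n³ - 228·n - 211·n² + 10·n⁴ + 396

(2·n + 3)·(5·n - 6)·(n + 11)·(n - 2)

Trying the rational-root candidates, n = 6/5 is a root, so (5·n - 6) is a factor; dividing leaves 2·n³ + 21·n² - 17·n - 66.
Next, n = -11 is a root, so (n + 11) is a factor; dividing leaves 2·n² - n - 6.
The remaining quadratic factors as (2·n + 3)(n - 2).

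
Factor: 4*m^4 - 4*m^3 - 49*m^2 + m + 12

Trying the rational-root candidates, m = 4 is a root, so (m - 4) divides it; the quotient is 4*m^3 + 12*m^2 - m - 3.
Continuing, m = -1/2 is a root, so (2*m + 1) is a factor; dividing leaves 2*m^2 + 5*m - 3.
The remaining quadratic factors as (2*m - 1)(m + 3).

(2*m + 1)*(2*m - 1)*(m + 3)*(m - 4)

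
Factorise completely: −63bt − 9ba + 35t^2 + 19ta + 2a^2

−(9b − 5t − 2a)(7t + a)

Group: −7t(9b − 5t − 2a) − a(9b − 5t − 2a); both groups contain (9b − 5t − 2a).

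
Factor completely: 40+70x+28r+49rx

Group as (49rx+28r) + (70x+40) = 7r(7x+4) + 10(7x+4).
Both groups share the factor (7x+4).

(7r+10)(7x+4)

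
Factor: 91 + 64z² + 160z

(8z + 13)(8z + 7)

Need a pair with product 64·91 = 5824 and sum 160: that's 56 and 104.
Split the middle term: 64z² + 56z + 104z + 91 = 8z(8z + 7) + 13(8z + 7).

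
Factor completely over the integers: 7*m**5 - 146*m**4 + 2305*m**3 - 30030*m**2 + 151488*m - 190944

(7*m - 13)*(m - 12)*(m - 6)*(m**2 - m + 204)

Among the possible rational roots, m = 13/7 is a root, giving the factor (7*m - 13) and quotient m**4 - 19*m**3 + 294*m**2 - 3744*m + 14688.
Next, m = 12 is a root, giving the factor (m - 12) and quotient m**3 - 7*m**2 + 210*m - 1224.
Then m = 6 is a root, so (m - 6) divides it; the quotient is m**2 - m + 204.
The quadratic m**2 - m + 204 has discriminant -815 < 0 and is irreducible over ℤ.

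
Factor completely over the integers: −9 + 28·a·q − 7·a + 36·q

(4·q − 1)·(7·a + 9)

Group as (28·a·q − 7·a) + (36·q − 9) = 7·a·(4·q − 1) + 9·(4·q − 1).
Both groups share the factor (4·q − 1).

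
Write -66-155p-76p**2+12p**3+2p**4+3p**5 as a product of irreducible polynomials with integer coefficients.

Testing divisors of the constant over divisors of the leading coefficient, p = -1 is a root, so (p+1) is a factor; dividing leaves 3p**4-p**3+13p**2-89p-66.
Next, p = 3 is a root, giving the factor (p-3) and quotient 3p**3+8p**2+37p+22.
Continuing, p = -2/3 is a root, so (3p+2) divides it; the quotient is p**2+2p+11.
The quadratic p**2+2p+11 has discriminant -40 < 0 and is irreducible over ℤ.

(3p+2)(p+1)(p-3)(p**2+2p+11)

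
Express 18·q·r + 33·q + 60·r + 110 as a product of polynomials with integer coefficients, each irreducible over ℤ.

Group as (18·q·r + 33·q) + (60·r + 110) = 3·q·(6·r + 11) + 10·(6·r + 11).
Both groups share the factor (6·r + 11).

(3·q + 10)·(6·r + 11)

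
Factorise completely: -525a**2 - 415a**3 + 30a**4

5a**2(6a + 7)(a - 15)

Pull out the common factor 5a**2, then factor the remaining trinomial.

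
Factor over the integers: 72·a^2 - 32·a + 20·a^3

Pull out the common factor 4·a, then factor the remaining trinomial.

4·a·(5·a - 2)·(a + 4)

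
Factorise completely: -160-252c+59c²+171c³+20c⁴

By the rational root theorem, c = -8 is a root, giving the factor (c+8) and quotient 20c³+11c²-29c-20.
Next, c = 5/4 is a root, so (4c-5) divides it; the quotient is 5c²+9c+4.
The remaining quadratic factors as (5c+4)(c+1).

(4c-5)(5c+4)(c+1)(c+8)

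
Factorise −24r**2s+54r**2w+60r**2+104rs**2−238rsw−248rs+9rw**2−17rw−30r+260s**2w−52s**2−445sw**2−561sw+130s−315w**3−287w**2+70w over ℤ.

Group: 3r(−8rs+18rw+20r−20sw+4s+45w**2+41w−10) + (−13s−7w)(−8rs+18rw+20r−20sw+4s+45w**2+41w−10); both groups contain (−8rs+18rw+20r−20sw+4s+45w**2+41w−10), so (3r−13s−7w) is a factor with cofactor −8rs+18rw+20r−20sw+4s+45w**2+41w−10.
The cofactor groups again: −8rs+18rw+20r−20sw+4s+45w**2+41w−10 = −4s(2r+5w−1) + (9w+10)(2r+5w−1); both groups contain (2r+5w−1), giving −(4s−9w−10)(2r+5w−1).

−(2r+5w−1)(3r−13s−7w)(4s−9w−10)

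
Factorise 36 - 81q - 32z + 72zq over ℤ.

Group as (72zq - 32z) + (-81q + 36) = 8z(9q - 4) - 9(9q - 4).
Both groups share the factor (9q - 4).

(8z - 9)(9q - 4)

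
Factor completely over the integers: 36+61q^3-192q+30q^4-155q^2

Trying the rational-root candidates, q = 2 is a root, so (q-2) divides it; the quotient is 30q^3+121q^2+87q-18.
Then q = -6/5 is a root, giving the factor (5q+6) and quotient 6q^2+17q-3.
The remaining quadratic factors as (q+3)(6q-1).

(5q+6)(6q-1)(q+3)(q-2)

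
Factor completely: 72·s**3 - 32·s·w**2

8·s·(3·s + 2·w)·(3·s - 2·w)

Every term has a factor of 8·s. Then 9·s**2 - 4·w**2 = (3·s)² − (2·w)².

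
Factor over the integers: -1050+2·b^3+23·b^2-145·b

(2·b-15)·(b+14)·(b+5)

Testing divisors of the constant over divisors of the leading coefficient, b = -5 is a root, so (b+5) is a factor; dividing leaves 2·b^2+13·b-210.
The remaining quadratic factors as (2·b-15)(b+14).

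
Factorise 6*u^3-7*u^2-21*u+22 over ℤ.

Among the possible rational roots, u = -11/6 is a root, so (6*u+11) divides it; the quotient is u^2-3*u+2.
The remaining quadratic factors as (u-2)(u-1).

(6*u+11)*(u-1)*(u-2)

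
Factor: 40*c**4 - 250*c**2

Pull out the common factor 10*c**2; 4*c**2 - 25 is a difference of squares.

10*c**2*(2*c + 5)*(2*c - 5)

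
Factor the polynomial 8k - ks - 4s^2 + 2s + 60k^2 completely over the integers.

Group: 15k(4k + s) + (-4s + 2)(4k + s); both groups contain (4k + s).

(15k - 4s + 2)(4k + s)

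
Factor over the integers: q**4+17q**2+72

(q**2+8)(q**2+9)

Substitute u = q**2 to get a quadratic in u, then factor.
q**2+8 is irreducible over ℤ (always positive, so no real roots).
q**2+9 is irreducible over ℤ (sum of squares).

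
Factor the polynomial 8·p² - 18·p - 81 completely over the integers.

(2·p - 9)·(4·p + 9)

Need a pair with product 8·(-81) = -648 and sum -18: that's 18 and -36.
Split the middle term: 8·p² + 18·p - 36·p - 81 = 2·p·(4·p + 9) - 9·(4·p + 9).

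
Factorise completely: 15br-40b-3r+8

Group as (15br-40b) + (-3r+8) = 5b(3r-8) - (3r-8).
Both groups share the factor (3r-8).

(3r-8)(5b-1)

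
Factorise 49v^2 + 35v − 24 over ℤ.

(7v + 8)(7v − 3)

Need a pair with product 49·(−24) = −1176 and sum 35: that's 56 and −21.
Split the middle term: 49v^2 + 56v − 21v − 24 = 7v(7v + 8) − 3(7v + 8).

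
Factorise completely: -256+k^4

(k+4)(k-4)(k^2+16)

Difference of squares twice: with A = k and B = 4, A⁴ − B⁴ = (A² − B²)(A² + B²), and A² − B² factors again.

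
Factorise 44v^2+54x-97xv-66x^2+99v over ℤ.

-(11x-4v-9)(6x+11v)

Group: -11x(6x+11v) + (4v+9)(6x+11v); both groups contain (6x+11v).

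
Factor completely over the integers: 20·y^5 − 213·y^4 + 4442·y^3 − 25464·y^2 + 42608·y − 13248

(4·y − 9)·(5·y − 2)·(y − 4)·(y^2 − 4·y + 184)

By the rational root theorem, y = 9/4 is a root, giving the factor (4·y − 9) and quotient 5·y^4 − 42·y^3 + 1016·y^2 − 4080·y + 1472.
Next, y = 2/5 is a root, so (5·y − 2) is a factor; dividing leaves y^3 − 8·y^2 + 200·y − 736.
Then y = 4 is a root, giving the factor (y − 4) and quotient y^2 − 4·y + 184.
The quadratic y^2 − 4·y + 184 has discriminant −720 < 0 and is irreducible over ℤ.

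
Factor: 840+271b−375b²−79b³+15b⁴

Among the possible rational roots, b = 5/3 is a root, so (3b−5) is a factor; dividing leaves 5b³−18b²−155b−168.
Then b = −3 is a root, giving the factor (b+3) and quotient 5b²−33b−56.
The remaining quadratic factors as (5b+7)(b−8).

(3b−5)(5b+7)(b+3)(b−8)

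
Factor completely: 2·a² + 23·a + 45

Need a pair with product 2·45 = 90 and sum 23: that's 5 and 18.
Split the middle term: 2·a² + 5·a + 18·a + 45 = a·(2·a + 5) + 9·(2·a + 5).

(2·a + 5)·(a + 9)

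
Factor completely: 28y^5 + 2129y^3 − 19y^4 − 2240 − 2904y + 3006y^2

(4y + 7)(7y + 4)(y − 1)(y^2 − 2y + 80)

Among the possible rational roots, y = −7/4 is a root, so (4y + 7) is a factor; dividing leaves 7y^4 − 17y^3 + 562y^2 − 232y − 320.
Continuing, y = 1 is a root, so (y − 1) divides it; the quotient is 7y^3 − 10y^2 + 552y + 320.
Continuing, y = −4/7 is a root, so (7y + 4) divides it; the quotient is y^2 − 2y + 80.
The quadratic y^2 − 2y + 80 has discriminant −316 < 0 and is irreducible over ℤ.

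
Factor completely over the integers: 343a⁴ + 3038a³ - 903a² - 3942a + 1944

(7a + 9)(7a - 4)(7a - 6)(a + 9)

Testing divisors of the constant over divisors of the leading coefficient, a = -9/7 is a root, so (7a + 9) divides it; the quotient is 49a³ + 371a² - 606a + 216.
Then a = 6/7 is a root, so (7a - 6) divides it; the quotient is 7a² + 59a - 36.
The remaining quadratic factors as (7a - 4)(a + 9).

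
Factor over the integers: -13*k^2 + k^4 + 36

(k + 2)*(k + 3)*(k - 2)*(k - 3)

Substitute u = k^2 to get a quadratic in u, then factor.
k^2 - 9 is a difference of squares.
k^2 - 4 is a difference of squares.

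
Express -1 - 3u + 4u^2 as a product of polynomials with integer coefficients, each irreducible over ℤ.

Need a pair with product 4·(-1) = -4 and sum -3: that's -4 and 1.
Split the middle term: 4u^2 - 4u + u - 1 = 4u(u - 1) + (u - 1).

(4u + 1)(u - 1)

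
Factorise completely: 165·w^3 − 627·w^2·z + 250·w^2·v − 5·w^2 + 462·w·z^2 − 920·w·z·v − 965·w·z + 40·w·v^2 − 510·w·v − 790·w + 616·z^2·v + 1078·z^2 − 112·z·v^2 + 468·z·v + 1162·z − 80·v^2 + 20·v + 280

(11·w − 11·z + 2·v − 4)·(3·w + 4·v + 7)·(5·w − 14·z − 10)

Group: 5·w·(33·w^2 − 33·w·z + 50·w·v + 65·w − 44·z·v − 77·z + 8·v^2 − 2·v − 28) + (−14·z − 10)·(33·w^2 − 33·w·z + 50·w·v + 65·w − 44·z·v − 77·z + 8·v^2 − 2·v − 28); both groups contain (33·w^2 − 33·w·z + 50·w·v + 65·w − 44·z·v − 77·z + 8·v^2 − 2·v − 28), so (5·w − 14·z − 10) is a factor with cofactor 33·w^2 − 33·w·z + 50·w·v + 65·w − 44·z·v − 77·z + 8·v^2 − 2·v − 28.
The cofactor groups again: 33·w^2 − 33·w·z + 50·w·v + 65·w − 44·z·v − 77·z + 8·v^2 − 2·v − 28 = 3·w·(11·w − 11·z + 2·v − 4) + (4·v + 7)·(11·w − 11·z + 2·v − 4); both groups contain (11·w − 11·z + 2·v − 4), giving (3·w + 4·v + 7)·(11·w − 11·z + 2·v − 4).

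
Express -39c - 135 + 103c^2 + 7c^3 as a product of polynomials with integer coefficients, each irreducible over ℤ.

Trying the rational-root candidates, c = 9/7 is a root, so (7c - 9) is a factor; dividing leaves c^2 + 16c + 15.
The remaining quadratic factors as (c + 1)(c + 15).

(7c - 9)(c + 1)(c + 15)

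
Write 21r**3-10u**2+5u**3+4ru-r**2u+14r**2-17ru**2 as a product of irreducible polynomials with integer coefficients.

Group: 7r(3r**2+2ru+2r-u**2+2u) - 5u(3r**2+2ru+2r-u**2+2u); both groups contain (3r**2+2ru+2r-u**2+2u), so (7r-5u) is a factor with cofactor 3r**2+2ru+2r-u**2+2u.
The cofactor groups again: 3r**2+2ru+2r-u**2+2u = r(3r-u+2) + u(3r-u+2); both groups contain (3r-u+2), giving (r+u)(3r-u+2).

(3r-u+2)(7r-5u)(r+u)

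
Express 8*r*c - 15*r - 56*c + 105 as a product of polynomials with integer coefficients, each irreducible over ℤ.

(8*c - 15)*(r - 7)

Group as (8*r*c - 15*r) + (-56*c + 105) = r*(8*c - 15) - 7*(8*c - 15).
Both groups share the factor (8*c - 15).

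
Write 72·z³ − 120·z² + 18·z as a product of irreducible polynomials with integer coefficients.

Pull out the common factor 6·z, then factor the remaining trinomial.

6·z·(2·z − 3)·(6·z − 1)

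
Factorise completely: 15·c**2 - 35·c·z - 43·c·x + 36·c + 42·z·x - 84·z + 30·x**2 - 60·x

(3·c - 7·z - 5·x)·(5·c - 6·x + 12)

Group: 5·c·(3·c - 7·z - 5·x) + (-6·x + 12)·(3·c - 7·z - 5·x); both groups contain (3·c - 7·z - 5·x).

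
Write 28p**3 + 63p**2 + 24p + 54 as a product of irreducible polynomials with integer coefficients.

Group as (28p**3 + 24p) + (63p**2 + 54) = 4p(7p**2 + 6) + 9(7p**2 + 6).
Both groups share the factor (7p**2 + 6).

(4p + 9)(7p**2 + 6)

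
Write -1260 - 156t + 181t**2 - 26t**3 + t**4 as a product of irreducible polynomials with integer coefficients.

(t + 2)(t - 15)(t - 6)(t - 7)

Testing divisors of the constant over divisors of the leading coefficient, t = 7 is a root, so (t - 7) divides it; the quotient is t**3 - 19t**2 + 48t + 180.
Then t = 6 is a root, so (t - 6) divides it; the quotient is t**2 - 13t - 30.
The remaining quadratic factors as (t + 2)(t - 15).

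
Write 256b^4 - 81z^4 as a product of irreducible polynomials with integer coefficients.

Difference of squares twice: with A = 4b and B = 3z, A⁴ − B⁴ = (A² − B²)(A² + B²), and A² − B² factors again.

(4b + 3z)(4b - 3z)(16b^2 + 9z^2)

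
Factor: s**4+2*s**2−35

(s**2+7)*(s**2−5)

Substitute u = s**2 to get a quadratic in u, then factor.
s**2−5 is irreducible over ℤ (5 is not a perfect square).
s**2+7 is irreducible over ℤ (always positive, so no real roots).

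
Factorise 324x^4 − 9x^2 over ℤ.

9x^2(6x + 1)(6x − 1)

Factor out 9x^2, leaving 36x^2 − 1, which is a difference of two squares.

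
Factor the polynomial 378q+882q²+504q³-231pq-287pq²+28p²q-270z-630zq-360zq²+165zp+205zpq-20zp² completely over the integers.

Group: 4p(-5zp+40zq+30z+7pq-56q²-42q) + (-9q-9)(-5zp+40zq+30z+7pq-56q²-42q); both groups contain (-5zp+40zq+30z+7pq-56q²-42q), so (4p-9q-9) is a factor with cofactor -5zp+40zq+30z+7pq-56q²-42q.
The cofactor groups again: -5zp+40zq+30z+7pq-56q²-42q = -p(5z-7q) + (8q+6)(5z-7q); both groups contain (5z-7q), giving -(p-8q-6)(5z-7q).

-(5z-7q)(4p-9q-9)(p-8q-6)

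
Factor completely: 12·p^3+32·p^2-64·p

Pull out the common factor 4·p, then factor the remaining trinomial.

4·p·(3·p-4)·(p+4)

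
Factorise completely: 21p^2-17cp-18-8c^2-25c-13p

-(8c-7p+9)(c+3p+2)

Group: -c(8c-7p+9) + (-3p-2)(8c-7p+9); both groups contain (8c-7p+9).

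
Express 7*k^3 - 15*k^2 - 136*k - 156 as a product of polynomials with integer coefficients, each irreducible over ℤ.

Trying the rational-root candidates, k = -2 is a root, so (k + 2) divides it; the quotient is 7*k^2 - 29*k - 78.
The remaining quadratic factors as (7*k + 13)(k - 6).

(7*k + 13)*(k + 2)*(k - 6)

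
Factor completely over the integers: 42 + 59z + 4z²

(4z + 3)(z + 14)

Need a pair with product 4·42 = 168 and sum 59: that's 56 and 3.
Split the middle term: 4z² + 56z + 3z + 42 = 4z(z + 14) + 3(z + 14).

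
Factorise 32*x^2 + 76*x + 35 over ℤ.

Need a pair with product 32·35 = 1120 and sum 76: that's 20 and 56.
Split the middle term: 32*x^2 + 20*x + 56*x + 35 = 4*x*(8*x + 5) + 7*(8*x + 5).

(4*x + 7)*(8*x + 5)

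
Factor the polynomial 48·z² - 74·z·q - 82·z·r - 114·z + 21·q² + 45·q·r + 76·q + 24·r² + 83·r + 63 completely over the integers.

Group: 8·z·(6·z - 7·q - 8·r - 9) + (-3·q - 3·r - 7)·(6·z - 7·q - 8·r - 9); both groups contain (6·z - 7·q - 8·r - 9).

(8·z - 3·q - 3·r - 7)·(6·z - 7·q - 8·r - 9)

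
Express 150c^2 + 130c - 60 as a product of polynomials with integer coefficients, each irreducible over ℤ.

Pull out the common factor 10, then factor the remaining trinomial.

10(3c - 1)(5c + 6)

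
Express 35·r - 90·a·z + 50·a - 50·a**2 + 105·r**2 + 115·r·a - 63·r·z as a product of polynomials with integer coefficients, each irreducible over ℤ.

Group: 15·r·(7·r + 10·a) + (-5·a - 9·z + 5)·(7·r + 10·a); both groups contain (7·r + 10·a).

(15·r - 5·a - 9·z + 5)·(7·r + 10·a)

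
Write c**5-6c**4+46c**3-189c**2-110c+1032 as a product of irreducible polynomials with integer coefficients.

Trying the rational-root candidates, c = -2 is a root, so (c+2) is a factor; dividing leaves c**4-8c**3+62c**2-313c+516.
Then c = 3 is a root, so (c-3) divides it; the quotient is c**3-5c**2+47c-172.
Then c = 4 is a root, giving the factor (c-4) and quotient c**2-c+43.
The quadratic c**2-c+43 has discriminant -171 < 0 and is irreducible over ℤ.

(c+2)(c-3)(c-4)(c**2-c+43)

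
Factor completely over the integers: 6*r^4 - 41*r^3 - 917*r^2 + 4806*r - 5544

(6*r - 11)*(r + 12)*(r - 14)*(r - 3)

Testing divisors of the constant over divisors of the leading coefficient, r = 11/6 is a root, giving the factor (6*r - 11) and quotient r^3 - 5*r^2 - 162*r + 504.
Then r = 3 is a root, so (r - 3) divides it; the quotient is r^2 - 2*r - 168.
The remaining quadratic factors as (r - 14)(r + 12).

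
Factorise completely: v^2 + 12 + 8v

(v + 2)(v + 6)

Two integers with product 12 and sum 8 are 6 and 2.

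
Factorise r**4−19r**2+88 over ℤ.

Substitute u = r**2 to get a quadratic in u, then factor.
r**2−8 is irreducible over ℤ (8 is not a perfect square).
r**2−11 is irreducible over ℤ (11 is not a perfect square).

(r**2−11)(r**2−8)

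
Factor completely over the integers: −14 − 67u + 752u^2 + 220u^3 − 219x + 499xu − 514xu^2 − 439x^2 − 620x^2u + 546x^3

Group: 13x(42x^2 − 80xu − 37x + 22u^2 + 73u − 14) + (10u + 1)(42x^2 − 80xu − 37x + 22u^2 + 73u − 14); both groups contain (42x^2 − 80xu − 37x + 22u^2 + 73u − 14), so (13x + 10u + 1) is a factor with cofactor 42x^2 − 80xu − 37x + 22u^2 + 73u − 14.
The cofactor groups again: 42x^2 − 80xu − 37x + 22u^2 + 73u − 14 = 7x(6x − 2u − 7) + (−11u + 2)(6x − 2u − 7); both groups contain (6x − 2u − 7), giving (7x − 11u + 2)(6x − 2u − 7).

(7x − 11u + 2)(6x − 2u − 7)(13x + 10u + 1)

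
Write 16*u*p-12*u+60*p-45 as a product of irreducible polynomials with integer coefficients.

Group as (16*u*p-12*u) + (60*p-45) = 4*u*(4*p-3) + 15*(4*p-3).
Both groups share the factor (4*p-3).

(4*p-3)*(4*u+15)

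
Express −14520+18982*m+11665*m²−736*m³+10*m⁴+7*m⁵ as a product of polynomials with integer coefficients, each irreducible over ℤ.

(7*m−4)*(m+15)*(m+2)*(m²−15*m+121)

By the rational root theorem, m = 4/7 is a root, so (7*m−4) is a factor; dividing leaves m⁴+2*m³−104*m²+1607*m+3630.
Then m = −15 is a root, so (m+15) is a factor; dividing leaves m³−13*m²+91*m+242.
Next, m = −2 is a root, so (m+2) is a factor; dividing leaves m²−15*m+121.
The quadratic m²−15*m+121 has discriminant −259 < 0 and is irreducible over ℤ.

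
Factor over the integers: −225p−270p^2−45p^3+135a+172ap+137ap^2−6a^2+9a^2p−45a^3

−(3a−5p)(3a−p−5)(5a+9p+9)

Group: 3a(−15a^2−22ap−2a+9p^2+54p+45) − 5p(−15a^2−22ap−2a+9p^2+54p+45); both groups contain (−15a^2−22ap−2a+9p^2+54p+45), so (3a−5p) is a factor with cofactor −15a^2−22ap−2a+9p^2+54p+45.
The cofactor groups again: −15a^2−22ap−2a+9p^2+54p+45 = −5a(3a−p−5) + (−9p−9)(3a−p−5); both groups contain (3a−p−5), giving −(5a+9p+9)(3a−p−5).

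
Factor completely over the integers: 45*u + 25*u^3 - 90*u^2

Pull out the common factor 5*u, then factor the remaining trinomial.

5*u*(5*u - 3)*(u - 3)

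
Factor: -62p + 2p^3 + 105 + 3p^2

(2p - 5)(p + 7)(p - 3)

By the rational root theorem, p = 3 is a root, so (p - 3) divides it; the quotient is 2p^2 + 9p - 35.
The remaining quadratic factors as (2p - 5)(p + 7).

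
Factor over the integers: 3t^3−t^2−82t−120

Trying the rational-root candidates, t = 6 is a root, giving the factor (t−6) and quotient 3t^2+17t+20.
The remaining quadratic factors as (t+4)(3t+5).

(3t+5)(t+4)(t−6)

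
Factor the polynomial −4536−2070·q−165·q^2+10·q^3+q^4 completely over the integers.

(q+12)·(q+3)·(q+9)·(q−14)

Among the possible rational roots, q = 14 is a root, giving the factor (q−14) and quotient q^3+24·q^2+171·q+324.
Next, q = −3 is a root, so (q+3) divides it; the quotient is q^2+21·q+108.
The remaining quadratic factors as (q+9)(q+12).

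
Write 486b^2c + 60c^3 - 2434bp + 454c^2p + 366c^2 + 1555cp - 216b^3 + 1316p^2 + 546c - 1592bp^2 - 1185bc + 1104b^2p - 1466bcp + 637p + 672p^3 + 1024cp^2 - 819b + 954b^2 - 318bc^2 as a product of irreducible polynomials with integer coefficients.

-(4b - 5c - 12p - 13)(6b - 2c - 8p - 7)(9b - 6c - 7p)

Group: 6b(-36b^2 + 69bc + 136bp + 117b - 30c^2 - 107cp - 78c - 84p^2 - 91p) + (-2c - 8p - 7)(-36b^2 + 69bc + 136bp + 117b - 30c^2 - 107cp - 78c - 84p^2 - 91p); both groups contain (-36b^2 + 69bc + 136bp + 117b - 30c^2 - 107cp - 78c - 84p^2 - 91p), so (6b - 2c - 8p - 7) is a factor with cofactor -36b^2 + 69bc + 136bp + 117b - 30c^2 - 107cp - 78c - 84p^2 - 91p.
The cofactor groups again: -36b^2 + 69bc + 136bp + 117b - 30c^2 - 107cp - 78c - 84p^2 - 91p = -9b(4b - 5c - 12p - 13) + (6c + 7p)(4b - 5c - 12p - 13); both groups contain (4b - 5c - 12p - 13), giving -(9b - 6c - 7p)(4b - 5c - 12p - 13).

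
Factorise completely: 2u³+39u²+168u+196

Trying the rational-root candidates, u = -14 is a root, giving the factor (u+14) and quotient 2u²+11u+14.
The remaining quadratic factors as (u+2)(2u+7).

(2u+7)(u+14)(u+2)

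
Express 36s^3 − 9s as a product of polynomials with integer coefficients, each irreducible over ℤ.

Pull out the common factor 9s; 4s^2 − 1 is a difference of squares.

9s(2s + 1)(2s − 1)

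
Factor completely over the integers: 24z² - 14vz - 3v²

Group: -3v(v + 6z) + 4z(v + 6z); both groups contain (v + 6z).

-(3v - 4z)(v + 6z)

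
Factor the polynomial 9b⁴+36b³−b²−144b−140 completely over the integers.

Trying the rational-root candidates, b = −2 is a root, giving the factor (b+2) and quotient 9b³+18b²−37b−70.
Next, b = −5/3 is a root, so (3b+5) is a factor; dividing leaves 3b²+b−14.
The remaining quadratic factors as (b−2)(3b+7).

(3b+5)(3b+7)(b+2)(b−2)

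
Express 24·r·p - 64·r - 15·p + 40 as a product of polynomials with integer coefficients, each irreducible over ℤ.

(3·p - 8)·(8·r - 5)

Group as (24·r·p - 64·r) + (-15·p + 40) = 8·r·(3·p - 8) - 5·(3·p - 8).
Both groups share the factor (3·p - 8).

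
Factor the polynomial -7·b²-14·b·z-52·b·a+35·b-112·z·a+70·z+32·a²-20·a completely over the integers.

Group: -b·(7·b+14·z-4·a) + (-8·a+5)·(7·b+14·z-4·a); both groups contain (7·b+14·z-4·a).

-(7·b+14·z-4·a)·(b+8·a-5)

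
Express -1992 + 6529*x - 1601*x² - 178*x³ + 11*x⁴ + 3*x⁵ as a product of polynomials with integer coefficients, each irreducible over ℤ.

Testing divisors of the constant over divisors of the leading coefficient, x = 3 is a root, giving the factor (x - 3) and quotient 3*x⁴ + 20*x³ - 118*x² - 1955*x + 664.
Next, x = 1/3 is a root, so (3*x - 1) divides it; the quotient is x³ + 7*x² - 37*x - 664.
Next, x = 8 is a root, giving the factor (x - 8) and quotient x² + 15*x + 83.
The quadratic x² + 15*x + 83 has discriminant -107 < 0 and is irreducible over ℤ.

(3*x - 1)*(x - 3)*(x - 8)*(x² + 15*x + 83)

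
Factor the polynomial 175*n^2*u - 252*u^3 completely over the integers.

Pull out the common factor 7*u; 25*n^2 - 36*u^2 is a difference of squares.

7*u*(5*n + 6*u)*(5*n - 6*u)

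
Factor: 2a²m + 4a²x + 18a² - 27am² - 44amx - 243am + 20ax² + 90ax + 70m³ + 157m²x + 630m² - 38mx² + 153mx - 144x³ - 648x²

(2a - 7m - 8x)(a - 10m + 9x)(m + 2x + 9)

Group: 2a(am + 2ax + 9a - 10m² - 11mx - 90m + 18x² + 81x) + (-7m - 8x)(am + 2ax + 9a - 10m² - 11mx - 90m + 18x² + 81x); both groups contain (am + 2ax + 9a - 10m² - 11mx - 90m + 18x² + 81x), so (2a - 7m - 8x) is a factor with cofactor am + 2ax + 9a - 10m² - 11mx - 90m + 18x² + 81x.
The cofactor groups again: am + 2ax + 9a - 10m² - 11mx - 90m + 18x² + 81x = a(m + 2x + 9) + (-10m + 9x)(m + 2x + 9); both groups contain (m + 2x + 9), giving (a - 10m + 9x)(m + 2x + 9).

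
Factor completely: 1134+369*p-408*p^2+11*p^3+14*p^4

Trying the rational-root candidates, p = 3 is a root, so (p-3) divides it; the quotient is 14*p^3+53*p^2-249*p-378.
Then p = 7/2 is a root, so (2*p-7) is a factor; dividing leaves 7*p^2+51*p+54.
The remaining quadratic factors as (p+6)(7*p+9).

(2*p-7)*(7*p+9)*(p+6)*(p-3)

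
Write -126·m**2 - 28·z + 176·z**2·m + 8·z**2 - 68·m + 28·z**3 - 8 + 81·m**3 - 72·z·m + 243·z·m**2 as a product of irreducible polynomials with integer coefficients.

Group: 7·z·(4·z**2 + 20·z·m + 9·m**2 - 16·m - 4) + (9·m + 2)·(4·z**2 + 20·z·m + 9·m**2 - 16·m - 4); both groups contain (4·z**2 + 20·z·m + 9·m**2 - 16·m - 4), so (7·z + 9·m + 2) is a factor with cofactor 4·z**2 + 20·z·m + 9·m**2 - 16·m - 4.
The cofactor groups again: 4·z**2 + 20·z·m + 9·m**2 - 16·m - 4 = 2·z·(2·z + m - 2) + (9·m + 2)·(2·z + m - 2); both groups contain (2·z + m - 2), giving (2·z + 9·m + 2)·(2·z + m - 2).

(2·z + 9·m + 2)·(7·z + 9·m + 2)·(2·z + m - 2)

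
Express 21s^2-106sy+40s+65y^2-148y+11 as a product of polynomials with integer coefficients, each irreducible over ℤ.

Group: 7s(3s-13y+1) + (-5y+11)(3s-13y+1); both groups contain (3s-13y+1).

(3s-13y+1)(7s-5y+11)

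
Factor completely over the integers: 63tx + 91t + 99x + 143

Group as (63tx + 91t) + (99x + 143) = 7t(9x + 13) + 11(9x + 13).
Both groups share the factor (9x + 13).

(7t + 11)(9x + 13)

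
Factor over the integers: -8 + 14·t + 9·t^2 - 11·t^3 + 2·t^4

(2·t - 1)·(t + 1)·(t - 2)·(t - 4)

Testing divisors of the constant over divisors of the leading coefficient, t = 1/2 is a root, so (2·t - 1) is a factor; dividing leaves t^3 - 5·t^2 + 2·t + 8.
Continuing, t = 4 is a root, so (t - 4) divides it; the quotient is t^2 - t - 2.
The remaining quadratic factors as (t - 2)(t + 1).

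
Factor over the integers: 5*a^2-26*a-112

Need a pair with product 5·(-112) = -560 and sum -26: that's -40 and 14.
Split the middle term: 5*a^2-40*a + 14*a-112 = 5*a*(a-8) + 14*(a-8).

(5*a+14)*(a-8)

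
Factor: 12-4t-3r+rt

(r-4)(t-3)

Group as (rt-3r) + (-4t+12) = r(t-3) - 4(t-3).
Both groups share the factor (t-3).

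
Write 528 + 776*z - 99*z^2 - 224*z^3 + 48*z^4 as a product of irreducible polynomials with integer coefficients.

(3*z + 4)*(4*z + 3)*(4*z - 11)*(z - 4)

By the rational root theorem, z = 11/4 is a root, so (4*z - 11) divides it; the quotient is 12*z^3 - 23*z^2 - 88*z - 48.
Then z = 4 is a root, so (z - 4) divides it; the quotient is 12*z^2 + 25*z + 12.
The remaining quadratic factors as (3*z + 4)(4*z + 3).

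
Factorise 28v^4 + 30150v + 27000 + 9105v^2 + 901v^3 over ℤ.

(4v + 15)(7v + 10)(v + 12)(v + 15)

Among the possible rational roots, v = −15/4 is a root, so (4v + 15) is a factor; dividing leaves 7v^3 + 199v^2 + 1530v + 1800.
Continuing, v = −15 is a root, giving the factor (v + 15) and quotient 7v^2 + 94v + 120.
The remaining quadratic factors as (7v + 10)(v + 12).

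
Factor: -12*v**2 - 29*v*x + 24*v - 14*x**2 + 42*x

Group: -3*v*(4*v + 7*x) + (-2*x + 6)*(4*v + 7*x); both groups contain (4*v + 7*x).

-(3*v + 2*x - 6)*(4*v + 7*x)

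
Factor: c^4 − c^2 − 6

Substitute u = c^2 to get a quadratic in u, then factor.
c^2 − 3 is irreducible over ℤ (3 is not a perfect square).
c^2 + 2 is irreducible over ℤ (always positive, so no real roots).

(c^2 + 2)(c^2 − 3)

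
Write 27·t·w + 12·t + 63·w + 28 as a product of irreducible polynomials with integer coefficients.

Group as (27·t·w + 12·t) + (63·w + 28) = 3·t·(9·w + 4) + 7·(9·w + 4).
Both groups share the factor (9·w + 4).

(3·t + 7)·(9·w + 4)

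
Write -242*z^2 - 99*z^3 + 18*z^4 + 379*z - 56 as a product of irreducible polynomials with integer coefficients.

(3*z + 8)*(6*z - 1)*(z - 1)*(z - 7)

By the rational root theorem, z = 1 is a root, giving the factor (z - 1) and quotient 18*z^3 - 81*z^2 - 323*z + 56.
Then z = 7 is a root, so (z - 7) is a factor; dividing leaves 18*z^2 + 45*z - 8.
The remaining quadratic factors as (6*z - 1)(3*z + 8).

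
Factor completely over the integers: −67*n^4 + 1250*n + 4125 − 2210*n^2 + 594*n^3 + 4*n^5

(4*n − 11)*(n + 1)*(n − 5)*(n^2 − 10*n + 75)

Among the possible rational roots, n = −1 is a root, so (n + 1) is a factor; dividing leaves 4*n^4 − 71*n^3 + 665*n^2 − 2875*n + 4125.
Next, n = 5 is a root, so (n − 5) divides it; the quotient is 4*n^3 − 51*n^2 + 410*n − 825.
Then n = 11/4 is a root, so (4*n − 11) is a factor; dividing leaves n^2 − 10*n + 75.
The quadratic n^2 − 10*n + 75 has discriminant −200 < 0 and is irreducible over ℤ.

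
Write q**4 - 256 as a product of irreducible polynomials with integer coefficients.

(q + 4)(q - 4)(q**2 + 16)

(q)⁴ − (4)⁴ = ((q)² − (4)²)((q)² + (4)²); the first factor splits again, the second (q**2 + 16) is irreducible.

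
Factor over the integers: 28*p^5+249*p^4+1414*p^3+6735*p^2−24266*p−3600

(4*p−9)*(7*p+1)*(p+8)*(p^2+3*p+50)

Trying the rational-root candidates, p = 9/4 is a root, giving the factor (4*p−9) and quotient 7*p^4+78*p^3+529*p^2+2874*p+400.
Then p = −8 is a root, giving the factor (p+8) and quotient 7*p^3+22*p^2+353*p+50.
Next, p = −1/7 is a root, giving the factor (7*p+1) and quotient p^2+3*p+50.
The quadratic p^2+3*p+50 has discriminant −191 < 0 and is irreducible over ℤ.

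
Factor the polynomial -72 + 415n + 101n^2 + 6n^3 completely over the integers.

Among the possible rational roots, n = -9 is a root, so (n + 9) divides it; the quotient is 6n^2 + 47n - 8.
The remaining quadratic factors as (n + 8)(6n - 1).

(6n - 1)(n + 8)(n + 9)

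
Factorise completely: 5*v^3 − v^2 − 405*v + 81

Trying the rational-root candidates, v = 9 is a root, so (v − 9) is a factor; dividing leaves 5*v^2 + 44*v − 9.
The remaining quadratic factors as (5*v − 1)(v + 9).

(5*v − 1)*(v + 9)*(v − 9)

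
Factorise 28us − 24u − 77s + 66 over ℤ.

Group as (28us − 24u) + (−77s + 66) = 4u(7s − 6) − 11(7s − 6).
Both groups share the factor (7s − 6).

(4u − 11)(7s − 6)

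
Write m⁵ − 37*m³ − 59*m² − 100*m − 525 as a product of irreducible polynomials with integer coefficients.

(m + 3)*(m + 5)*(m − 7)*(m² − m + 5)

Among the possible rational roots, m = −3 is a root, so (m + 3) divides it; the quotient is m⁴ − 3*m³ − 28*m² + 25*m − 175.
Next, m = 7 is a root, giving the factor (m − 7) and quotient m³ + 4*m² + 25.
Continuing, m = −5 is a root, giving the factor (m + 5) and quotient m² − m + 5.
The quadratic m² − m + 5 has discriminant −19 < 0 and is irreducible over ℤ.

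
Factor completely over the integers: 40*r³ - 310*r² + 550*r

Pull out the common factor 10*r, then factor the remaining trinomial.

10*r*(4*r - 11)*(r - 5)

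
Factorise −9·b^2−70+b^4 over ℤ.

Substitute u = b^2 to get a quadratic in u, then factor.
b^2−14 is irreducible over ℤ (14 is not a perfect square).
b^2+5 is irreducible over ℤ (always positive, so no real roots).

(b^2+5)·(b^2−14)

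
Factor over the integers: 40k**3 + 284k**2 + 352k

4k(2k + 11)(5k + 8)

Pull out the common factor 4k, then factor the remaining trinomial.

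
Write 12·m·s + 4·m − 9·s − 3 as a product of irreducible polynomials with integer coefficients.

Group as (12·m·s + 4·m) + (−9·s − 3) = 4·m·(3·s + 1) − 3·(3·s + 1).
Both groups share the factor (3·s + 1).

(3·s + 1)·(4·m − 3)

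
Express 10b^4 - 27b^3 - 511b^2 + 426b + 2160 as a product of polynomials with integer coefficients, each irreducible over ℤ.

(2b - 5)(5b + 9)(b + 6)(b - 8)

By the rational root theorem, b = -9/5 is a root, so (5b + 9) divides it; the quotient is 2b^3 - 9b^2 - 86b + 240.
Continuing, b = 5/2 is a root, giving the factor (2b - 5) and quotient b^2 - 2b - 48.
The remaining quadratic factors as (b - 8)(b + 6).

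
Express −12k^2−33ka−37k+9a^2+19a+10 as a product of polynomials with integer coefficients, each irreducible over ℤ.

−(4k−a−1)(3k+9a+10)

Group: −4k(3k+9a+10) + (a+1)(3k+9a+10); both groups contain (3k+9a+10).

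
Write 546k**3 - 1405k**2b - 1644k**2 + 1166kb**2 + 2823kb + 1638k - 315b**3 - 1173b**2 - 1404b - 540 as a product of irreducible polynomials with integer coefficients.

Group: 7k(78k**2 - 145kb - 168k + 63b**2 + 159b + 90) + (-5b - 6)(78k**2 - 145kb - 168k + 63b**2 + 159b + 90); both groups contain (78k**2 - 145kb - 168k + 63b**2 + 159b + 90), so (7k - 5b - 6) is a factor with cofactor 78k**2 - 145kb - 168k + 63b**2 + 159b + 90.
The cofactor groups again: 78k**2 - 145kb - 168k + 63b**2 + 159b + 90 = 6k(13k - 9b - 15) + (-7b - 6)(13k - 9b - 15); both groups contain (13k - 9b - 15), giving (6k - 7b - 6)(13k - 9b - 15).

(7k - 5b - 6)(6k - 7b - 6)(13k - 9b - 15)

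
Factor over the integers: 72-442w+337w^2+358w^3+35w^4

Testing divisors of the constant over divisors of the leading coefficient, w = -2 is a root, so (w+2) divides it; the quotient is 35w^3+288w^2-239w+36.
Then w = -9 is a root, so (w+9) is a factor; dividing leaves 35w^2-27w+4.
The remaining quadratic factors as (5w-1)(7w-4).

(5w-1)(7w-4)(w+2)(w+9)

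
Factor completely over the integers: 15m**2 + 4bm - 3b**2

-(3b + 5m)(b - 3m)

Group: -3b(b - 3m) - 5m(b - 3m); both groups contain (b - 3m).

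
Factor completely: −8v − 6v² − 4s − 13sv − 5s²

−(5s + 3v + 4)(s + 2v)

Group: −5s(s + 2v) + (−3v − 4)(s + 2v); both groups contain (s + 2v).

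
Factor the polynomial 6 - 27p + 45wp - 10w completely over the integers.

Group as (45wp - 10w) + (-27p + 6) = 5w(9p - 2) - 3(9p - 2).
Both groups share the factor (9p - 2).

(5w - 3)(9p - 2)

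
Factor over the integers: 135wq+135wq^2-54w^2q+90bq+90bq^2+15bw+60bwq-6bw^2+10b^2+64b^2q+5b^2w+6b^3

(2b+3w)(3b-2w+5q+5)(b+9q)

Group: 3b(2b^2+3bw+18bq+27wq) + (-2w+5q+5)(2b^2+3bw+18bq+27wq); both groups contain (2b^2+3bw+18bq+27wq), so (3b-2w+5q+5) is a factor with cofactor 2b^2+3bw+18bq+27wq.
The cofactor groups again: 2b^2+3bw+18bq+27wq = 2b(b+9q) + 3w(b+9q); both groups contain (b+9q), giving (2b+3w)(b+9q).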